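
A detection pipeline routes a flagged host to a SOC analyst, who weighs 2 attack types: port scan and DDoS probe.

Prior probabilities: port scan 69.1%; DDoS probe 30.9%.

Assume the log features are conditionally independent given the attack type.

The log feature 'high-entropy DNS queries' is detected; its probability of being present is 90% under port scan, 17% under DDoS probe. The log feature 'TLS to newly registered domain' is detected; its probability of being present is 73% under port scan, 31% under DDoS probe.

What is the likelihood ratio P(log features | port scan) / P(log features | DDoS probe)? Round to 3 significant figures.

12.5

The Bayes factor is the ratio of the joint likelihoods of the log feature pattern under the two hypotheses.
  port scan: 0.90 × 0.73 = 0.657
  DDoS probe: 0.17 × 0.31 = 0.0527
Bayes factor = 0.657 / 0.0527 ≈ 12.5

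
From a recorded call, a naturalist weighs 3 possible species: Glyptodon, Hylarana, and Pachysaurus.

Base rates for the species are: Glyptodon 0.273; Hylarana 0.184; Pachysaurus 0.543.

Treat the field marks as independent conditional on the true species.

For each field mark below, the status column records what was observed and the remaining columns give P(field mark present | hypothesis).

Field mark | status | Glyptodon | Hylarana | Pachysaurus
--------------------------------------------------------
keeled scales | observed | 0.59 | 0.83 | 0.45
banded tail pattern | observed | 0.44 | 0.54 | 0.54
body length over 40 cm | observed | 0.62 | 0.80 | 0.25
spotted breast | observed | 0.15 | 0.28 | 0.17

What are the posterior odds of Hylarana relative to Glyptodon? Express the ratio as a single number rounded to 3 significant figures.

Unnormalized posterior weight (prior times the field mark likelihoods) for each of the two hypotheses:
  Hylarana: 0.184 × 0.83 × 0.54 × 0.80 × 0.28 = 0.018473
  Glyptodon: 0.273 × 0.59 × 0.44 × 0.62 × 0.15 = 0.006591
Posterior odds = 0.018473 / 0.006591 ≈ 2.80.

2.80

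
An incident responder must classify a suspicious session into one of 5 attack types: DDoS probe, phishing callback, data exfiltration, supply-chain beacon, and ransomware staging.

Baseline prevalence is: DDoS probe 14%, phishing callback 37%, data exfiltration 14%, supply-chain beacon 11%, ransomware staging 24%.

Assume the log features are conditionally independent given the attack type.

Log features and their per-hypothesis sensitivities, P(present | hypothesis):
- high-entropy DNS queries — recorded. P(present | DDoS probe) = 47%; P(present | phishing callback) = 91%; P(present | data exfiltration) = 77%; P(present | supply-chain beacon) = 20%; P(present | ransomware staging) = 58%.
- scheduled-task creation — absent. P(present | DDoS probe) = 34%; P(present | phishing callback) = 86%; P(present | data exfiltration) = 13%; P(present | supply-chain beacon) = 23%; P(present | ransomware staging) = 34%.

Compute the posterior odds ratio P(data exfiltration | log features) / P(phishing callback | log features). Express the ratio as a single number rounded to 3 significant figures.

1.99

The normalizing constant cancels in an odds ratio, so compute prior × likelihood for the two hypotheses only (using 1 − P(present | H) for each absent log feature):
  data exfiltration: 0.14 × 0.77 × (1 − 0.13) = 0.093786
  phishing callback: 0.37 × 0.91 × (1 − 0.86) = 0.047138
Odds(data exfiltration : phishing callback) = 0.093786 / 0.047138 ≈ 1.99.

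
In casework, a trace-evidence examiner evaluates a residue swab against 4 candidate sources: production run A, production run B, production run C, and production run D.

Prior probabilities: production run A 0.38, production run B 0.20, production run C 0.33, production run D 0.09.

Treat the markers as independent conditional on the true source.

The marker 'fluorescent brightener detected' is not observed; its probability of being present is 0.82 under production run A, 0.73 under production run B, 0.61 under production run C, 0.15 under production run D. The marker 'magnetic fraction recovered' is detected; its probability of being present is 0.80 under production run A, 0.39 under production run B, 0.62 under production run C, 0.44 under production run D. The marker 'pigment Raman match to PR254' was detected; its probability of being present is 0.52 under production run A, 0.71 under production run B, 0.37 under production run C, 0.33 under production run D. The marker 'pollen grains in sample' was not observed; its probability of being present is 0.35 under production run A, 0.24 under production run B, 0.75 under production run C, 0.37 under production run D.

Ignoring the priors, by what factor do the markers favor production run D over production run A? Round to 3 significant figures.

1.60

Take the product of per-marker likelihoods under each hypothesis (using 1 − P(present | H) for each absent marker), then divide.
  production run D: (1 − 0.15) × 0.44 × 0.33 × (1 − 0.37) = 0.077755
  production run A: (1 − 0.82) × 0.80 × 0.52 × (1 − 0.35) = 0.048672
Bayes factor = 0.077755 / 0.048672 ≈ 1.60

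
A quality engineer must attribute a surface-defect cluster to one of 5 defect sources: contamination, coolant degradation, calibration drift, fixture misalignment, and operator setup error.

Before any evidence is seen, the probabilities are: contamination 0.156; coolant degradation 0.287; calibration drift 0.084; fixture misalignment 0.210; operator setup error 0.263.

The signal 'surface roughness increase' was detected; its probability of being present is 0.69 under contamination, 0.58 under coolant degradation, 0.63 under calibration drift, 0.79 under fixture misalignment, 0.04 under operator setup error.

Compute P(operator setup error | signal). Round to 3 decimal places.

Multiply each prior by the likelihood of the signal:
  contamination: 0.156 × 0.69 = 0.10764
  coolant degradation: 0.287 × 0.58 = 0.16646
  calibration drift: 0.084 × 0.63 = 0.05292
  fixture misalignment: 0.210 × 0.79 = 0.1659
  operator setup error: 0.263 × 0.04 = 0.01052
Normalizing constant Z = 0.10764 + 0.16646 + 0.05292 + 0.1659 + 0.01052 = 0.50344.
P(operator setup error | evidence) = 0.01052 / 0.50344 ≈ 0.021.

0.021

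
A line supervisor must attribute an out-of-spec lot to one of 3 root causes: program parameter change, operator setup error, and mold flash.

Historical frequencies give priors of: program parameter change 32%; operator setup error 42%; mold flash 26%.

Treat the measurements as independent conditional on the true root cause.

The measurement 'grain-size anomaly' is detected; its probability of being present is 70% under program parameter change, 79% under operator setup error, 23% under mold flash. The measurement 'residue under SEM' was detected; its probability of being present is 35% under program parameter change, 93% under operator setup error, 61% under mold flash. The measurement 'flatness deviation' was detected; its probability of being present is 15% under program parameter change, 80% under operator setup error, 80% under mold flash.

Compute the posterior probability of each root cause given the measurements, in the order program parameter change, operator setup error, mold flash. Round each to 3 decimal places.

0.041, 0.858, 0.101

For each hypothesis, the unnormalized posterior weight is prior × product of the measurement likelihoods:
  program parameter change: 0.32 × 0.70 × 0.35 × 0.15 = 0.01176
  operator setup error: 0.42 × 0.79 × 0.93 × 0.80 = 0.24686
  mold flash: 0.26 × 0.23 × 0.61 × 0.80 = 0.029182
Marginal likelihood of the evidence = 0.2878.
P(program parameter change | evidence) = 0.01176 / 0.2878 ≈ 0.041
P(operator setup error | evidence) = 0.24686 / 0.2878 ≈ 0.858
P(mold flash | evidence) = 0.029182 / 0.2878 ≈ 0.101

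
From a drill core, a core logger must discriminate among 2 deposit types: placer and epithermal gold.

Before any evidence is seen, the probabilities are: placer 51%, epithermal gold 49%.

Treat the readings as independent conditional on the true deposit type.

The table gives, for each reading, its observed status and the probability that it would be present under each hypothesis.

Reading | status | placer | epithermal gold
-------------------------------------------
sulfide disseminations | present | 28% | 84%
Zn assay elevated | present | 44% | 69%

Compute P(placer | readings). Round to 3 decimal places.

For each hypothesis, the unnormalized posterior weight is prior × product of the reading likelihoods:
  placer: 0.51 × 0.28 × 0.44 = 0.062832
  epithermal gold: 0.49 × 0.84 × 0.69 = 0.284
The unnormalized weights sum to 0.34684.
P(placer | evidence) = 0.062832 / 0.34684 ≈ 0.181.

0.181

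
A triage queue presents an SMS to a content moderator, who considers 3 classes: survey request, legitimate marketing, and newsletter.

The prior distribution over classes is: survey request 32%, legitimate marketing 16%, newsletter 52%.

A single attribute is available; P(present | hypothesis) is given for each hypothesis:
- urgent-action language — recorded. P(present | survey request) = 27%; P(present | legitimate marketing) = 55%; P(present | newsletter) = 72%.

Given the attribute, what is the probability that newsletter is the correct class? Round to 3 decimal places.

0.682

Multiply each prior by the likelihood of the attribute:
  survey request: 0.32 × 0.27 = 0.0864
  legitimate marketing: 0.16 × 0.55 = 0.088
  newsletter: 0.52 × 0.72 = 0.3744
The unnormalized weights sum to 0.5488.
P(newsletter | evidence) = 0.3744 / 0.5488 ≈ 0.682.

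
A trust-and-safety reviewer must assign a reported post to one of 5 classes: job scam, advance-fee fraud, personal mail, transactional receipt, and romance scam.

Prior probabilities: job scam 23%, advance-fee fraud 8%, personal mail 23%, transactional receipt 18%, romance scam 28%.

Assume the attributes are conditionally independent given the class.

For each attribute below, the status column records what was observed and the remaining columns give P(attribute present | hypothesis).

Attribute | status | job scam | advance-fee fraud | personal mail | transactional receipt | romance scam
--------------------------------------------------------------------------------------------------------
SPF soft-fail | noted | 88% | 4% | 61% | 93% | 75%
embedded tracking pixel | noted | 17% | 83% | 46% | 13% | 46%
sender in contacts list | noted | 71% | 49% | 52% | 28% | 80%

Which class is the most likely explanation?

romance scam

Multiply each prior by the joint likelihood of the attribute pattern:
  job scam: 0.23 × 0.88 × 0.17 × 0.71 = 0.02443
  advance-fee fraud: 0.08 × 0.04 × 0.83 × 0.49 = 0.0013014
  personal mail: 0.23 × 0.61 × 0.46 × 0.52 = 0.03356
  transactional receipt: 0.18 × 0.93 × 0.13 × 0.28 = 0.0060934
  romance scam: 0.28 × 0.75 × 0.46 × 0.80 = 0.07728
Marginal likelihood of the evidence = 0.14266.
P(job scam | evidence) ≈ 0.02443 / 0.14266 ≈ 0.171
P(advance-fee fraud | evidence) ≈ 0.0013014 / 0.14266 ≈ 0.009
P(personal mail | evidence) ≈ 0.03356 / 0.14266 ≈ 0.235
P(transactional receipt | evidence) ≈ 0.0060934 / 0.14266 ≈ 0.043
P(romance scam | evidence) ≈ 0.07728 / 0.14266 ≈ 0.542
The largest is 0.542, so romance scam is most probable.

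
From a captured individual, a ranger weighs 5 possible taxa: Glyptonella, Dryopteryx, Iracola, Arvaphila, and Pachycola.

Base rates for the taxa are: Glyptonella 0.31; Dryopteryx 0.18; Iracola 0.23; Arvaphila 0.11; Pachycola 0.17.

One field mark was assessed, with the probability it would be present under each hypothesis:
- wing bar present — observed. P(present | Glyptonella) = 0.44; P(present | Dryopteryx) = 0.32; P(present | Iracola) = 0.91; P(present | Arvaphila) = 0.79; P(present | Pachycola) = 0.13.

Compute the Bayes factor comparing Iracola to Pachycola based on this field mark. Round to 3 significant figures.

The Bayes factor is the ratio of the two likelihoods.
  Iracola: 0.91
  Pachycola: 0.13
Bayes factor = 0.91 / 0.13 ≈ 7.00

7.00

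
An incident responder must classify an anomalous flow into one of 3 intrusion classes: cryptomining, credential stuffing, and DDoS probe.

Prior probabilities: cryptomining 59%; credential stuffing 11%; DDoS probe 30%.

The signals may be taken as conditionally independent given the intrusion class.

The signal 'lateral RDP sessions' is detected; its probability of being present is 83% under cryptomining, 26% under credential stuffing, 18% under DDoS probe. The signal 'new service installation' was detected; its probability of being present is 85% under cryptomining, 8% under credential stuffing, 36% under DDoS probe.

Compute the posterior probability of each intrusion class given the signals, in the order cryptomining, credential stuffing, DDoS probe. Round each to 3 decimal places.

0.950, 0.005, 0.044

By Bayes' rule with conditional independence, the unnormalized weight for each hypothesis is prior × ∏ likelihoods:
  cryptomining: 0.59 × 0.83 × 0.85 = 0.41624
  credential stuffing: 0.11 × 0.26 × 0.08 = 0.002288
  DDoS probe: 0.30 × 0.18 × 0.36 = 0.01944
Marginal likelihood of the evidence = 0.43797.
P(cryptomining | evidence) = 0.41624 / 0.43797 ≈ 0.950
P(credential stuffing | evidence) = 0.002288 / 0.43797 ≈ 0.005
P(DDoS probe | evidence) = 0.01944 / 0.43797 ≈ 0.044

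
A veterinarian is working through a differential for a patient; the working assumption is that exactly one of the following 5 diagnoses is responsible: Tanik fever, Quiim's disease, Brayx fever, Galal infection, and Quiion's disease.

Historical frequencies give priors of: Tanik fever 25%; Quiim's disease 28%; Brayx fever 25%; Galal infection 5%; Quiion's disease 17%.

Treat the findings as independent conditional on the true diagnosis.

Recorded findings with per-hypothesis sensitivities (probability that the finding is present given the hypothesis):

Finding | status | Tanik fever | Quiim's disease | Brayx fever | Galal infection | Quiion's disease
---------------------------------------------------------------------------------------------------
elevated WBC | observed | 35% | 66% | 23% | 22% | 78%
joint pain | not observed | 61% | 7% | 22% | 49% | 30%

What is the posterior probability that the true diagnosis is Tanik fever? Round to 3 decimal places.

Multiply each prior by the joint likelihood of the evidence pattern (using 1 − P(present | H) for each absent finding):
  Tanik fever: 0.25 × 0.35 × (1 − 0.61) = 0.034125
  Quiim's disease: 0.28 × 0.66 × (1 − 0.07) = 0.17186
  Brayx fever: 0.25 × 0.23 × (1 − 0.22) = 0.04485
  Galal infection: 0.05 × 0.22 × (1 − 0.49) = 0.00561
  Quiion's disease: 0.17 × 0.78 × (1 − 0.30) = 0.09282
Normalizing constant Z = 0.034125 + 0.17186 + 0.04485 + 0.00561 + 0.09282 = 0.34927.
P(Tanik fever | evidence) = 0.034125 / 0.34927 ≈ 0.098.

0.098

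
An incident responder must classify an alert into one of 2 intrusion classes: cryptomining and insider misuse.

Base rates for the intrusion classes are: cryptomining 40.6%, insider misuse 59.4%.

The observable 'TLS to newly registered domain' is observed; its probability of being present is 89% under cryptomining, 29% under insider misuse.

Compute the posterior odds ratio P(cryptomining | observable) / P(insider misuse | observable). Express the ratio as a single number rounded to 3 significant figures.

2.10

Posterior odds equal prior odds times the likelihood ratio; only the two competing hypotheses matter.
  cryptomining: 0.406 × 0.89 = 0.36134
  insider misuse: 0.594 × 0.29 = 0.17226
Posterior odds = 0.36134 / 0.17226 ≈ 2.10.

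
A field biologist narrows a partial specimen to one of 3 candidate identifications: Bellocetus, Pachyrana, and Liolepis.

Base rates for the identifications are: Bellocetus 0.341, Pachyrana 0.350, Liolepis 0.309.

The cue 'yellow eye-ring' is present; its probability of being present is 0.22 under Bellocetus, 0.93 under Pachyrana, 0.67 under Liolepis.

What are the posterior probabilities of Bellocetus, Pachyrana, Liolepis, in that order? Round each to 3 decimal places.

0.123, 0.536, 0.341

Multiply each prior by the likelihood of the cue:
  Bellocetus: 0.341 × 0.22 = 0.07502
  Pachyrana: 0.350 × 0.93 = 0.3255
  Liolepis: 0.309 × 0.67 = 0.20703
The unnormalized weights sum to 0.60755.
P(Bellocetus | evidence) = 0.07502 / 0.60755 ≈ 0.123
P(Pachyrana | evidence) = 0.3255 / 0.60755 ≈ 0.536
P(Liolepis | evidence) = 0.20703 / 0.60755 ≈ 0.341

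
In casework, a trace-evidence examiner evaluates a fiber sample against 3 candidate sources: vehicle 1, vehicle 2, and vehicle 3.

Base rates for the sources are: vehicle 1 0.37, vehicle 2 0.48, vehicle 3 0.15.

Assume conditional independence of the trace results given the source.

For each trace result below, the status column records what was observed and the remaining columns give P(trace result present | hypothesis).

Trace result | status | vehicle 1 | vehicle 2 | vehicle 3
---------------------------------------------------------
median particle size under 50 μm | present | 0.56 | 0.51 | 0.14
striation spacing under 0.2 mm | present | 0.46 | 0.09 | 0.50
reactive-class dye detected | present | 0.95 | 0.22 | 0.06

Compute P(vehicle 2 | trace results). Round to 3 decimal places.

Multiply each prior by the joint likelihood of the trace result pattern:
  vehicle 1: 0.37 × 0.56 × 0.46 × 0.95 = 0.090546
  vehicle 2: 0.48 × 0.51 × 0.09 × 0.22 = 0.004847
  vehicle 3: 0.15 × 0.14 × 0.50 × 0.06 = 0.00063
The unnormalized weights sum to 0.096023.
P(vehicle 2 | evidence) = 0.004847 / 0.096023 ≈ 0.050.

0.050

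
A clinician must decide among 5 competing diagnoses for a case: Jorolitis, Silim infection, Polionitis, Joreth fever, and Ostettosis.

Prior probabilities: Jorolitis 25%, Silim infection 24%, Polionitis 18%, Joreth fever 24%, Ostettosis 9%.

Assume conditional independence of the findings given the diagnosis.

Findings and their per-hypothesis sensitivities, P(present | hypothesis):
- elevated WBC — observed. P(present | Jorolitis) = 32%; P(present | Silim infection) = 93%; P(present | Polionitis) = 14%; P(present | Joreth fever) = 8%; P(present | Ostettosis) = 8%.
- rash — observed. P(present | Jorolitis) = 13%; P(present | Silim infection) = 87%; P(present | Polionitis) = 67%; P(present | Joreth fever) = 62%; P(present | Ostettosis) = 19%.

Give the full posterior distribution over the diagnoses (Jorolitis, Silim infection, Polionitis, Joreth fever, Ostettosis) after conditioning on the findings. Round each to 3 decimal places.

0.044, 0.827, 0.072, 0.051, 0.006

By Bayes' rule with conditional independence, the unnormalized weight for each hypothesis is prior × ∏ likelihoods:
  Jorolitis: 0.25 × 0.32 × 0.13 = 0.0104
  Silim infection: 0.24 × 0.93 × 0.87 = 0.19418
  Polionitis: 0.18 × 0.14 × 0.67 = 0.016884
  Joreth fever: 0.24 × 0.08 × 0.62 = 0.011904
  Ostettosis: 0.09 × 0.08 × 0.19 = 0.001368
The unnormalized weights sum to 0.23474.
P(Jorolitis | evidence) = 0.0104 / 0.23474 ≈ 0.044
P(Silim infection | evidence) = 0.19418 / 0.23474 ≈ 0.827
P(Polionitis | evidence) = 0.016884 / 0.23474 ≈ 0.072
P(Joreth fever | evidence) = 0.011904 / 0.23474 ≈ 0.051
P(Ostettosis | evidence) = 0.001368 / 0.23474 ≈ 0.006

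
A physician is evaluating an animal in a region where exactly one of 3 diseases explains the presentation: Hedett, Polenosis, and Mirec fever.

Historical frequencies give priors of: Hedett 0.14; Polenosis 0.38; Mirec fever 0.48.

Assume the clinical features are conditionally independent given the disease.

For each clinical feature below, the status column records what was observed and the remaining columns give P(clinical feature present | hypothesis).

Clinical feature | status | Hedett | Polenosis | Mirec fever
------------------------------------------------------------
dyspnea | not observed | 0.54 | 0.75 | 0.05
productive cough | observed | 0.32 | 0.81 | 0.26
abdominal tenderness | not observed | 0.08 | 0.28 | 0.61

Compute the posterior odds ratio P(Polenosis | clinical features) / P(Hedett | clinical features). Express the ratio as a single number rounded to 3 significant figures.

2.92

Posterior odds equal prior odds times the likelihood ratio; only the two competing hypotheses matter (using 1 − P(present | H) for each absent clinical feature).
  Polenosis: 0.38 × (1 − 0.75) × 0.81 × (1 − 0.28) = 0.055404
  Hedett: 0.14 × (1 − 0.54) × 0.32 × (1 − 0.08) = 0.018959
Odds(Polenosis : Hedett) = 0.055404 / 0.018959 ≈ 2.92.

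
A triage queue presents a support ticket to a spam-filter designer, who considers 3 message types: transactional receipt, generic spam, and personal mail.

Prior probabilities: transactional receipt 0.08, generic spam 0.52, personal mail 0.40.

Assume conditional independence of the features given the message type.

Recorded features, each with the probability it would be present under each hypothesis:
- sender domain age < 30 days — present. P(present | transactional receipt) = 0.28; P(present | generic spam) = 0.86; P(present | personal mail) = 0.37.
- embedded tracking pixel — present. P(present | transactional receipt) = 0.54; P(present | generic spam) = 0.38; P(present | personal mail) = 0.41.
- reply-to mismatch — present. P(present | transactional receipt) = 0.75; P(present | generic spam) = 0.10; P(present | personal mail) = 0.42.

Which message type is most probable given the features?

Multiply each prior by the joint likelihood of the feature pattern:
  transactional receipt: 0.08 × 0.28 × 0.54 × 0.75 = 0.009072
  generic spam: 0.52 × 0.86 × 0.38 × 0.10 = 0.016994
  personal mail: 0.40 × 0.37 × 0.41 × 0.42 = 0.025486
Normalizing constant Z = 0.009072 + 0.016994 + 0.025486 = 0.051551.
P(transactional receipt | evidence) ≈ 0.009072 / 0.051551 ≈ 0.176
P(generic spam | evidence) ≈ 0.016994 / 0.051551 ≈ 0.330
P(personal mail | evidence) ≈ 0.025486 / 0.051551 ≈ 0.494
The largest is 0.494, so personal mail is most probable.

personal mail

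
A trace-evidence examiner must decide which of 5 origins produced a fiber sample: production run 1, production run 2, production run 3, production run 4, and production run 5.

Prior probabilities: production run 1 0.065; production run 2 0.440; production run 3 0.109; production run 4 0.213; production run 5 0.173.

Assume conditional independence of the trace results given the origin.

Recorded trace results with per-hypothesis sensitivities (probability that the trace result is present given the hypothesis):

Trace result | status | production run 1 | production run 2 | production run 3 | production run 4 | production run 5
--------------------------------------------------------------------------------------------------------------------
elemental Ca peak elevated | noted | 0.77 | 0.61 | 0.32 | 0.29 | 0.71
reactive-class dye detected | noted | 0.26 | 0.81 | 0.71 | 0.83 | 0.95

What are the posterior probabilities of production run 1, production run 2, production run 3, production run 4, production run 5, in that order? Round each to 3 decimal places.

0.031, 0.514, 0.059, 0.121, 0.276

Multiply each prior by the joint likelihood of the trace result pattern:
  production run 1: 0.065 × 0.77 × 0.26 = 0.013013
  production run 2: 0.440 × 0.61 × 0.81 = 0.2174
  production run 3: 0.109 × 0.32 × 0.71 = 0.024765
  production run 4: 0.213 × 0.29 × 0.83 = 0.051269
  production run 5: 0.173 × 0.71 × 0.95 = 0.11669
Marginal likelihood of the evidence = 0.42314.
P(production run 1 | evidence) = 0.013013 / 0.42314 ≈ 0.031
P(production run 2 | evidence) = 0.2174 / 0.42314 ≈ 0.514
P(production run 3 | evidence) = 0.024765 / 0.42314 ≈ 0.059
P(production run 4 | evidence) = 0.051269 / 0.42314 ≈ 0.121
P(production run 5 | evidence) = 0.11669 / 0.42314 ≈ 0.276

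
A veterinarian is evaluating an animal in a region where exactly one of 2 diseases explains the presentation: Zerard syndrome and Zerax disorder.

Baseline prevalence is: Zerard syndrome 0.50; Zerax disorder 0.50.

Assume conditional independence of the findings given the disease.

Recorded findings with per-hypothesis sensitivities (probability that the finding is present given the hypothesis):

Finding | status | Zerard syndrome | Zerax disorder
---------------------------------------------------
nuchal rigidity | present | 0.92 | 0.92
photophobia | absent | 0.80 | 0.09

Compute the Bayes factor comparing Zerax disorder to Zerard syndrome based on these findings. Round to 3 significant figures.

4.55

Joint likelihood of the evidence pattern under each hypothesis (using 1 − P(present | H) for each absent finding):
  Zerax disorder: 0.92 × (1 − 0.09) = 0.8372
  Zerard syndrome: 0.92 × (1 − 0.80) = 0.184
Bayes factor = 0.8372 / 0.184 ≈ 4.55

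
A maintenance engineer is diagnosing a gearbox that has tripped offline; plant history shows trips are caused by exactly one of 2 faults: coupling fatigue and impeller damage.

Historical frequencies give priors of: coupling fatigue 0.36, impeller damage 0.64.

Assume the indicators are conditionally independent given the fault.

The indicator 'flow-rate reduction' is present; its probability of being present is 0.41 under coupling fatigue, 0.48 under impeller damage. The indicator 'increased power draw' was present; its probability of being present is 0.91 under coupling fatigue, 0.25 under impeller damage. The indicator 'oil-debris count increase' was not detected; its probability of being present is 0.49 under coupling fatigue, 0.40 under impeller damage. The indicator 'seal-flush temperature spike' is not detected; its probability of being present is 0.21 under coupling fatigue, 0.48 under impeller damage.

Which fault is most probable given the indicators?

coupling fatigue

For each hypothesis, the unnormalized posterior weight is prior × product of the indicator likelihoods (using 1 − P(present | H) for each absent indicator):
  coupling fatigue: 0.36 × 0.41 × 0.91 × (1 − 0.49) × (1 − 0.21) = 0.054116
  impeller damage: 0.64 × 0.48 × 0.25 × (1 − 0.40) × (1 − 0.48) = 0.023962
Marginal likelihood of the evidence = 0.078078.
P(coupling fatigue | evidence) ≈ 0.054116 / 0.078078 ≈ 0.693
P(impeller damage | evidence) ≈ 0.023962 / 0.078078 ≈ 0.307
The largest is 0.693, so coupling fatigue is most probable.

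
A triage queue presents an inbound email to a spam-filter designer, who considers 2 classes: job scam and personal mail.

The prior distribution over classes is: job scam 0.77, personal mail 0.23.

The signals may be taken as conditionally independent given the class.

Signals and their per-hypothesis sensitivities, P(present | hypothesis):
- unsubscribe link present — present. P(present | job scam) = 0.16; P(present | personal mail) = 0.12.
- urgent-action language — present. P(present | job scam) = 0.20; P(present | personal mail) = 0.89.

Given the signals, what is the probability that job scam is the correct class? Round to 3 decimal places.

By Bayes' rule with conditional independence, the unnormalized weight for each hypothesis is prior × ∏ likelihoods:
  job scam: 0.77 × 0.16 × 0.20 = 0.02464
  personal mail: 0.23 × 0.12 × 0.89 = 0.024564
The unnormalized weights sum to 0.049204.
P(job scam | evidence) = 0.02464 / 0.049204 ≈ 0.501.

0.501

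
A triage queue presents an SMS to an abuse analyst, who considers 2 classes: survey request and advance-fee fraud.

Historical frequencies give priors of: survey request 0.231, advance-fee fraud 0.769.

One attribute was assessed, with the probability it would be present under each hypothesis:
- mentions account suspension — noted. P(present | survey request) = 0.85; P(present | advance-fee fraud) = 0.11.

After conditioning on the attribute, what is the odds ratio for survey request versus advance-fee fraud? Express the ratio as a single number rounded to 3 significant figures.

2.32

Unnormalized posterior weight (prior times the attribute likelihood) for each of the two hypotheses:
  survey request: 0.231 × 0.85 = 0.19635
  advance-fee fraud: 0.769 × 0.11 = 0.08459
Odds(survey request : advance-fee fraud) = 0.19635 / 0.08459 ≈ 2.32.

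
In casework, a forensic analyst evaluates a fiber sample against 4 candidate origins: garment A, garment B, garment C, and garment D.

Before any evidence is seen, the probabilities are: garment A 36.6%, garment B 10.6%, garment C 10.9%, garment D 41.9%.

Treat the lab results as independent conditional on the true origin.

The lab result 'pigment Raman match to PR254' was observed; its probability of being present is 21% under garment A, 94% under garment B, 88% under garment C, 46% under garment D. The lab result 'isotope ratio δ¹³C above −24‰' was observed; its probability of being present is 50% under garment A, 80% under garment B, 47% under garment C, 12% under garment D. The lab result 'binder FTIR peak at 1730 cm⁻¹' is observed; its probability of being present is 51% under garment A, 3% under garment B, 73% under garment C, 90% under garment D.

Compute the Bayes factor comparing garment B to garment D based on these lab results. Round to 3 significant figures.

0.454

The Bayes factor is the ratio of the joint likelihoods of the lab result pattern under the two hypotheses.
  garment B: 0.94 × 0.80 × 0.03 = 0.02256
  garment D: 0.46 × 0.12 × 0.90 = 0.04968
Bayes factor = 0.02256 / 0.04968 ≈ 0.454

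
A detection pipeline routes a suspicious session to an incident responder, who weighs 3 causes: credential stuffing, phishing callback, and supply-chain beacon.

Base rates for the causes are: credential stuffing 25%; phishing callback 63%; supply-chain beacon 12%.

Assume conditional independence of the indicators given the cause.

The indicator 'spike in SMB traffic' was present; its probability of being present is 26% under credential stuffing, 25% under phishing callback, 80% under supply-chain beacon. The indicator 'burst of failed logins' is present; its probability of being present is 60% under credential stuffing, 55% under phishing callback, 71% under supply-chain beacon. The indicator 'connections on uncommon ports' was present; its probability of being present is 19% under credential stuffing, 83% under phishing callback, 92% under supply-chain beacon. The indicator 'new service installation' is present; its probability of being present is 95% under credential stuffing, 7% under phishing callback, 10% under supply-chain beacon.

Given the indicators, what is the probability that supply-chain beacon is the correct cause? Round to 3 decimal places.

For each hypothesis, the unnormalized posterior weight is prior × product of the indicator likelihoods:
  credential stuffing: 0.25 × 0.26 × 0.60 × 0.19 × 0.95 = 0.0070395
  phishing callback: 0.63 × 0.25 × 0.55 × 0.83 × 0.07 = 0.0050329
  supply-chain beacon: 0.12 × 0.80 × 0.71 × 0.92 × 0.10 = 0.0062707
The unnormalized weights sum to 0.018343.
P(supply-chain beacon | evidence) = 0.0062707 / 0.018343 ≈ 0.342.

0.342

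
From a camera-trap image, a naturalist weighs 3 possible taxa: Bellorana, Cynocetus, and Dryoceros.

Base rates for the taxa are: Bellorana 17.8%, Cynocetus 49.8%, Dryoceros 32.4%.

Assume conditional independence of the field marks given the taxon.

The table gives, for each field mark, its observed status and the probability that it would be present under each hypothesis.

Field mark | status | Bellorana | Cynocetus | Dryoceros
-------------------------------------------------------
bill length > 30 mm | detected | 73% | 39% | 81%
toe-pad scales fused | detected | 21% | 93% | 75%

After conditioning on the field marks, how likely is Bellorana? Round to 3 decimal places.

0.067

For each hypothesis, the unnormalized posterior weight is prior × product of the field mark likelihoods:
  Bellorana: 0.178 × 0.73 × 0.21 = 0.027287
  Cynocetus: 0.498 × 0.39 × 0.93 = 0.18062
  Dryoceros: 0.324 × 0.81 × 0.75 = 0.19683
Marginal likelihood of the evidence = 0.40474.
P(Bellorana | evidence) = 0.027287 / 0.40474 ≈ 0.067.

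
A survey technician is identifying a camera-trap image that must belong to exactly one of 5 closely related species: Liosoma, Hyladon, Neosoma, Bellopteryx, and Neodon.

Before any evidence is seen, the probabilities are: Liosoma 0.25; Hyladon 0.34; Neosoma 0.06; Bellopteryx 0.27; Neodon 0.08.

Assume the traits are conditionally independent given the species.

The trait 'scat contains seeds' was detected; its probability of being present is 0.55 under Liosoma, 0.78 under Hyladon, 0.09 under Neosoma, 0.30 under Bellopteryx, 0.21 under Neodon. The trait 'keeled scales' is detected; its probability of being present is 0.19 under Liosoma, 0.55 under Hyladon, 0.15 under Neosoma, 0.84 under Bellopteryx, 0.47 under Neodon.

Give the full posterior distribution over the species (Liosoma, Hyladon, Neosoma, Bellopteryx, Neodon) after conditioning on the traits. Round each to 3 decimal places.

0.105, 0.586, 0.003, 0.274, 0.032

Multiply each prior by the joint likelihood of the trait pattern:
  Liosoma: 0.25 × 0.55 × 0.19 = 0.026125
  Hyladon: 0.34 × 0.78 × 0.55 = 0.14586
  Neosoma: 0.06 × 0.09 × 0.15 = 0.00081
  Bellopteryx: 0.27 × 0.30 × 0.84 = 0.06804
  Neodon: 0.08 × 0.21 × 0.47 = 0.007896
Normalizing constant Z = 0.026125 + 0.14586 + 0.00081 + 0.06804 + 0.007896 = 0.24873.
P(Liosoma | evidence) = 0.026125 / 0.24873 ≈ 0.105
P(Hyladon | evidence) = 0.14586 / 0.24873 ≈ 0.586
P(Neosoma | evidence) = 0.00081 / 0.24873 ≈ 0.003
P(Bellopteryx | evidence) = 0.06804 / 0.24873 ≈ 0.274
P(Neodon | evidence) = 0.007896 / 0.24873 ≈ 0.032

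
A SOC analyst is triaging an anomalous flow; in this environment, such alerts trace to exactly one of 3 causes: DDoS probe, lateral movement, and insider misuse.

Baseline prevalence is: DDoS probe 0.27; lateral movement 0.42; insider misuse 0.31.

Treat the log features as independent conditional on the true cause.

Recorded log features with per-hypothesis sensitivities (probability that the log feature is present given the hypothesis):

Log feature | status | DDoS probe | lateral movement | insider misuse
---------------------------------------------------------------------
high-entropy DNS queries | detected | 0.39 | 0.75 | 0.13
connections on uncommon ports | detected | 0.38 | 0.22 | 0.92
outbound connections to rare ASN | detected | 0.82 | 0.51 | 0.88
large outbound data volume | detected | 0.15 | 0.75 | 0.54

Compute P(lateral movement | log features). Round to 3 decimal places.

0.540

By Bayes' rule with conditional independence, the unnormalized weight for each hypothesis is prior × ∏ likelihoods:
  DDoS probe: 0.27 × 0.39 × 0.38 × 0.82 × 0.15 = 0.0049217
  lateral movement: 0.42 × 0.75 × 0.22 × 0.51 × 0.75 = 0.026507
  insider misuse: 0.31 × 0.13 × 0.92 × 0.88 × 0.54 = 0.017619
Normalizing constant Z = 0.0049217 + 0.026507 + 0.017619 = 0.049047.
P(lateral movement | evidence) = 0.026507 / 0.049047 ≈ 0.540.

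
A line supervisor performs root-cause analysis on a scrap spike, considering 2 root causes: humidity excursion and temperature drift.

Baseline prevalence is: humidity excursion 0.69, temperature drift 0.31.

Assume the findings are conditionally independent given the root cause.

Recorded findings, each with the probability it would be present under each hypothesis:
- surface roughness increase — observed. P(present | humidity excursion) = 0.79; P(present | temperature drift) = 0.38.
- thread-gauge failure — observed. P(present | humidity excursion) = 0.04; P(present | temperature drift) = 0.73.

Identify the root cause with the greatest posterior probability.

temperature drift

By Bayes' rule with conditional independence, the unnormalized weight for each hypothesis is prior × ∏ likelihoods:
  humidity excursion: 0.69 × 0.79 × 0.04 = 0.021804
  temperature drift: 0.31 × 0.38 × 0.73 = 0.085994
Marginal likelihood of the evidence = 0.1078.
P(humidity excursion | evidence) ≈ 0.021804 / 0.1078 ≈ 0.202
P(temperature drift | evidence) ≈ 0.085994 / 0.1078 ≈ 0.798
The largest is 0.798, so temperature drift is most probable.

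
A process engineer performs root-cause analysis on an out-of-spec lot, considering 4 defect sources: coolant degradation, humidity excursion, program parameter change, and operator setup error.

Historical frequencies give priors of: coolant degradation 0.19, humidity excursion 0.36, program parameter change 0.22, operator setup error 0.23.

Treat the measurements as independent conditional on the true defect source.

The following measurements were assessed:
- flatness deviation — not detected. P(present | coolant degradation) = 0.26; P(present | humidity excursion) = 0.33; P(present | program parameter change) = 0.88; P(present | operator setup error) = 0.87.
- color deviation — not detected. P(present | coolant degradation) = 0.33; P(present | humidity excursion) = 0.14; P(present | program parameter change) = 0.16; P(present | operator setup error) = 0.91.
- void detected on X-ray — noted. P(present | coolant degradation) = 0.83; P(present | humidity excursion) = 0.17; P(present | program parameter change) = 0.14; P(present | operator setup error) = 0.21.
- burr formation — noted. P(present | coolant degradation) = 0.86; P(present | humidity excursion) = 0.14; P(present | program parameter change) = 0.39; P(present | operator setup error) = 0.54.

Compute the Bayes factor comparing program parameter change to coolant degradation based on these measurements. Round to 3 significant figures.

The Bayes factor is the ratio of the joint likelihoods of the measurement pattern under the two hypotheses (using 1 − P(present | H) for each absent measurement).
  program parameter change: (1 − 0.88) × (1 − 0.16) × 0.14 × 0.39 = 0.0055037
  coolant degradation: (1 − 0.26) × (1 − 0.33) × 0.83 × 0.86 = 0.3539
Bayes factor = 0.0055037 / 0.3539 ≈ 0.0156

0.0156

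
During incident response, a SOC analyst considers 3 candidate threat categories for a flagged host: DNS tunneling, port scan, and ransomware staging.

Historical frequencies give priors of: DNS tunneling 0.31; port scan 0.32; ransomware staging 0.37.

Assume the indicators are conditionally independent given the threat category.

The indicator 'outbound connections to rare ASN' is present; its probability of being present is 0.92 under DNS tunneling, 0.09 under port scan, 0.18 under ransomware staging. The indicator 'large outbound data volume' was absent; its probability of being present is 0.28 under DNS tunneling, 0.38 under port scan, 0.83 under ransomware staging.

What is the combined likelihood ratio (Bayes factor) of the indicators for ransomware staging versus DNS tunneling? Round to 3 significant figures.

0.0462

Joint likelihood of the indicator pattern under each hypothesis (using 1 − P(present | H) for each absent indicator):
  ransomware staging: 0.18 × (1 − 0.83) = 0.0306
  DNS tunneling: 0.92 × (1 − 0.28) = 0.6624
Bayes factor = 0.0306 / 0.6624 ≈ 0.0462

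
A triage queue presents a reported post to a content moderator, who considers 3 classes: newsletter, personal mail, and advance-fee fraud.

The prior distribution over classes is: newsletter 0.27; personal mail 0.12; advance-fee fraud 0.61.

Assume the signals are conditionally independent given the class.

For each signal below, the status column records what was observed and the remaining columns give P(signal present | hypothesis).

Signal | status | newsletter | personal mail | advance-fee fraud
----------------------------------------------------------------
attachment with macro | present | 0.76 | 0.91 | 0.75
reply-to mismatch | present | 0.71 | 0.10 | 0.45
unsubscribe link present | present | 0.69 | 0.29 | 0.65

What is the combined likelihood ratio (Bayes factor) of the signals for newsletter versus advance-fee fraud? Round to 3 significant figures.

1.70

Joint likelihood of the signal pattern under each hypothesis:
  newsletter: 0.76 × 0.71 × 0.69 = 0.37232
  advance-fee fraud: 0.75 × 0.45 × 0.65 = 0.21938
Bayes factor = 0.37232 / 0.21938 ≈ 1.70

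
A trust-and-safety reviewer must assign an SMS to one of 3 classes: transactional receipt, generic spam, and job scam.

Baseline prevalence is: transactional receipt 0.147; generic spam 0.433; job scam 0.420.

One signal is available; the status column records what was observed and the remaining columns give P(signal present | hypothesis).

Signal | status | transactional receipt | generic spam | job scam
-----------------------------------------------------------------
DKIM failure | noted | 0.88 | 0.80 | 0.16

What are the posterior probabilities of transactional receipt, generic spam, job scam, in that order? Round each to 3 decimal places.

For each hypothesis, the unnormalized posterior weight is prior × likelihood:
  transactional receipt: 0.147 × 0.88 = 0.12936
  generic spam: 0.433 × 0.80 = 0.3464
  job scam: 0.420 × 0.16 = 0.0672
Marginal likelihood of the evidence = 0.54296.
P(transactional receipt | evidence) = 0.12936 / 0.54296 ≈ 0.238
P(generic spam | evidence) = 0.3464 / 0.54296 ≈ 0.638
P(job scam | evidence) = 0.0672 / 0.54296 ≈ 0.124

0.238, 0.638, 0.124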